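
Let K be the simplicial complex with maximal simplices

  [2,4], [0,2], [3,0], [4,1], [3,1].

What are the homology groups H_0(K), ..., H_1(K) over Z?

H_0 = Z,  H_1 = Z.

K has 5 vertices, 5 edges.
rank ∂_0 = 0, rank ∂_1 = 4 ⇒ b_0 = 5 − 0 − 4 = 1; all invariant factors of ∂_1 are 1 so no torsion. So H_0 ≅ Z.
rank ∂_1 = 4, rank ∂_2 = 0 ⇒ b_1 = 5 − 4 − 0 = 1. So H_1 ≅ Z.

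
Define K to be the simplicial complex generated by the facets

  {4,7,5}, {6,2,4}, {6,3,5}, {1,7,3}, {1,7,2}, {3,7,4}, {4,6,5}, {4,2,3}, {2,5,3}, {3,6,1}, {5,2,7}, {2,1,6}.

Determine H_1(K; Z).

H_1 ≅ Z/2.

Take the total order 1 < 2 < 3 < 4 < 5 < 6 < 7 on the vertex set. Then K (dimension 2) consists of the simplices:

  0-simplices (7): [1], [2], [3], [4], [5], [6], [7]
  1-simplices (18): [1,2], [1,3], [1,6], [1,7], [2,3], [2,4], [2,5], [2,6], [2,7], [3,4], [3,5], [3,6], [3,7], [4,5], [4,6], [4,7], [5,6], [5,7]
  2-simplices (12): [1,2,6], [1,2,7], [1,3,6], [1,3,7], [2,3,4], [2,3,5], [2,4,6], [2,5,7], [3,4,7], [3,5,6], [4,5,6], [4,5,7]

Hence C_0 ≅ Z^7, C_1 ≅ Z^18, C_2 ≅ Z^12.

∂_1: C_1 → C_0 sends each edge [p,q] (with p < q) to q − p. For instance
  ∂[5,6] = [6] − [5].
This gives a 7×18 integer matrix of rank 6; reducing to Smith normal form yields diagonal entries (1,1,1,1,1,1).

Boundary ∂_2: C_2 → C_1 sends each 2-simplex [p,q,r] to [q,r] − [p,r] + [p,q]. For instance
  ∂[3,4,7] = [4,7] − [3,7] + [3,4],
  ∂[3,5,6] = [5,6] − [3,6] + [3,5].
The resulting 18×12 matrix has rank 12, and its Smith normal form has invariant factors (1,1,1,1,1,1,1,1,1,1,1,2).

Computing H_k = (kernel of ∂_k) / (image of ∂_{k+1}):

  H_1: rank ker ∂_1 − rank ∂_2 = (18 − 6) − 12 = 0, and ∂_2 has invariant factor 2 > 1, so H_1 ≅ Z/2.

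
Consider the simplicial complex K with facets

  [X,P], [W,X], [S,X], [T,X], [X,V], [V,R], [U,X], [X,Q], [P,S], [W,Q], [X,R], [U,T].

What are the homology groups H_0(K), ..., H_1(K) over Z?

We work with the vertex ordering P < Q < R < S < T < U < V < W < X. The simplices of K, each written with vertices in increasing order, are:

  0-simplices (9): P, Q, R, S, T, U, V, W, X
  1-simplices (12): PS, PX, QW, QX, RV, RX, SX, TU, TX, UX, VX, WX

so the chain groups are C_0 ≅ Z^9, C_1 ≅ Z^12.

The boundary map ∂_1: C_1 → C_0 is given by ∂[p,q] = [q] − [p].
The resulting 9×12 matrix has rank 8, and its Smith normal form has invariant factors (1,1,1,1,1,1,1,1).

From H_k ≅ ker(∂_k) / im(∂_{k+1}) we obtain:

  H_0: rank C_0 − rank ∂_1 = 9 − 8 = 1, and the invariant factors of ∂_1 are all 1, so H_0 ≅ Z.
  H_1: rank ker ∂_1 − rank ∂_2 = (12 − 8) − 0 = 4, and there is no ∂_2, so H_1 ≅ Z^4.

H_0 ≅ Z,  H_1 ≅ Z^4.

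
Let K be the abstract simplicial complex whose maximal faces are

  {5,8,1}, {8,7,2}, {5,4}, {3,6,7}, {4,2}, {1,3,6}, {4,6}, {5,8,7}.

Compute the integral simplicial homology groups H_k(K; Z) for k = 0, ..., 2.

H_0 = Z,  H_1 = Z^3,  H_2 = 0.

We work with the vertex ordering 1 < 2 < 3 < 4 < 5 < 6 < 7 < 8. The simplices of K, each written with vertices in increasing order, are:

  0-simplices (8): [1], [2], [3], [4], [5], [6], [7], [8]
  1-simplices (15): [1,3], [1,5], [1,6], [1,8], [2,4], [2,7], [2,8], [3,6], [3,7], [4,5], [4,6], [5,7], [5,8], [6,7], [7,8]
  2-simplices (5): [1,3,6], [1,5,8], [2,7,8], [3,6,7], [5,7,8]

Hence C_0 ≅ Z^8, C_1 ≅ Z^15, C_2 ≅ Z^5.

∂_1: C_1 → C_0 sends each edge [p,q] (with p < q) to q − p. For instance
  ∂[4,5] = [5] − [4].
This gives a 8×15 integer matrix of rank 7; reducing to Smith normal form yields diagonal entries (1,1,1,1,1,1,1).

∂_2: C_2 → C_1 sends each 2-simplex [p,q,r] to [q,r] − [p,r] + [p,q]. For instance
  ∂[3,6,7] = [6,7] − [3,7] + [3,6],
  ∂[2,7,8] = [7,8] − [2,8] + [2,7].
The 15×5 boundary matrix has rank 5 and Smith normal form diag(1,1,1,1,1).

From H_k ≅ ker(∂_k) / im(∂_{k+1}) we obtain:

  H_0: rank C_0 − rank ∂_1 = 8 − 7 = 1, and the invariant factors of ∂_1 are all 1, so H_0 = Z.
  H_1: rank ker ∂_1 − rank ∂_2 = (15 − 7) − 5 = 3, and the invariant factors of ∂_2 are all 1, so H_1 = Z^3.
  H_2: rank ker ∂_2 − rank ∂_3 = (5 − 5) − 0 = 0, and there is no ∂_3, so H_2 = 0.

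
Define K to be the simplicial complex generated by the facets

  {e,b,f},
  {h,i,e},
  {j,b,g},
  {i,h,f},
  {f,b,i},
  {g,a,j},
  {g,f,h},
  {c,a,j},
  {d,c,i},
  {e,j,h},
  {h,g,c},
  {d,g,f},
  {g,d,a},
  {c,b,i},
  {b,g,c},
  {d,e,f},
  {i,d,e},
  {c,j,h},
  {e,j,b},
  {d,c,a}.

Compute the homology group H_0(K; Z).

H_0 ≅ Z.

Take the total order a < b < c < d < e < f < g < h < i < j on the vertex set. Then K (dimension 2) consists of the simplices:

  0-simplices (10): a, b, c, d, e, f, g, h, i, j
  1-simplices (30): ac, ad, ag, aj, bc, be, bf, bg, bi, bj, cd, cg, ch, ci, cj, de, df, dg, di, ef, eh, ei, ej, fg, fh, fi, gh, gj, hi, hj
  2-simplices (20): acd, acj, adg, agj, bcg, bci, bef, bej, bfi, bgj, cdi, cgh, chj, def, dei, dfg, ehi, ehj, fgh, fhi

giving chain groups C_0 ≅ Z^10, C_1 ≅ Z^30, C_2 ≅ Z^20.

Boundary ∂_1: C_1 → C_0 maps an edge to its endpoints' difference, ∂[p,q] = q − p.
The resulting 10×30 matrix has rank 9, and its Smith normal form has invariant factors (1,1,1,1,1,1,1,1,1).

∂_2: C_2 → C_1 acts by ∂[p,q,r] = [q,r] − [p,r] + [p,q]. For instance
  ∂fgh = gh − fh + fg,
  ∂bgj = gj − bj + bg.
The 30×20 boundary matrix has rank 20 and Smith normal form diag(1,1,1,1,1,1,1,1,1,1,1,1,1,1,1,1,1,1,1,2).

Reading off H_k = ker ∂_k / im ∂_{k+1}:

  H_0: rank C_0 − rank ∂_1 = 10 − 9 = 1, and the invariant factors of ∂_1 are all 1, so H_0 ≅ Z.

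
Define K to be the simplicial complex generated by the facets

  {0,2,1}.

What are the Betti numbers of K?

b_0 = 1, b_1 = 0, b_2 = 0.

Take the total order 0 < 1 < 2 on the vertex set. Then K (dimension 2) consists of the simplices:

  0-simplices (3): [0], [1], [2]
  1-simplices (3): [0,1], [0,2], [1,2]
  2-simplices (1): [0,1,2]

giving chain groups C_0 ≅ Z^3, C_1 ≅ Z^3, C_2 ≅ Z^1.

The boundary map ∂_1: C_1 → C_0 maps an edge to its endpoints' difference, ∂[p,q] = q − p.
As a 3×3 matrix over Z this has rank 2, with invariant factors (1,1).

Boundary ∂_2: C_2 → C_1 sends each 2-simplex [p,q,r] to [q,r] − [p,r] + [p,q]. For instance
  ∂[0,1,2] = [1,2] − [0,2] + [0,1].
The resulting 3×1 matrix has rank 1, and its Smith normal form has invariant factors (1).

Now H_k = ker ∂_k / im ∂_{k+1}, so:

  H_0: rank C_0 − rank ∂_1 = 3 − 2 = 1, and the invariant factors of ∂_1 are all 1, so H_0 ≅ Z.
  H_1: rank ker ∂_1 − rank ∂_2 = (3 − 2) − 1 = 0, and the invariant factors of ∂_2 are all 1, so H_1 ≅ 0.
  H_2: rank ker ∂_2 − rank ∂_3 = (1 − 1) − 0 = 0, and there is no ∂_3, so H_2 ≅ 0.

As a check, the Euler characteristic is 3 − 3 + 1 = 1, which agrees with 1 − 0 + 0 = 1.
(K is a triangulation of the 2-simplex.)

Hence the Betti numbers are b_0 = 1, b_1 = 0, b_2 = 0.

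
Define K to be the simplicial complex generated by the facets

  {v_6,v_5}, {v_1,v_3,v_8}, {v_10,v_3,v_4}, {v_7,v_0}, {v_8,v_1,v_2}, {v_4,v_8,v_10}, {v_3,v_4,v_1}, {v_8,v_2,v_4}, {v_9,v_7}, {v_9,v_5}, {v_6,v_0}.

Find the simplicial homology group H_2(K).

H_2 ≅ 0.

Take the total order v_0 < v_1 < v_2 < v_3 < v_4 < v_5 < v_6 < v_7 < v_8 < v_9 < v_10 on the vertex set. Then K (dimension 2) consists of the simplices:

  0-simplices (11): [v_0], [v_1], [v_2], [v_3], [v_4], [v_5], [v_6], [v_7], [v_8], [v_9], [v_10]
  1-simplices (17): (17 of them)
  2-simplices (6): [v_1,v_2,v_8], [v_1,v_3,v_4], [v_1,v_3,v_8], [v_2,v_4,v_8], [v_3,v_4,v_10], [v_4,v_8,v_10]

giving chain groups C_0 ≅ Z^11, C_1 ≅ Z^17, C_2 ≅ Z^6.

∂_1: C_1 → C_0 sends each edge [p,q] (with p < q) to q − p. For instance
  ∂[v_1,v_3] = [v_3] − [v_1].
This gives a 11×17 integer matrix of rank 9; reducing to Smith normal form yields diagonal entries (1,1,1,1,1,1,1,1,1).

The boundary map ∂_2: C_2 → C_1 sends each 2-simplex [p,q,r] to [q,r] − [p,r] + [p,q]. For instance
  ∂[v_3,v_4,v_10] = [v_4,v_10] − [v_3,v_10] + [v_3,v_4],
  ∂[v_1,v_3,v_4] = [v_3,v_4] − [v_1,v_4] + [v_1,v_3].
This gives a 17×6 integer matrix of rank 6; reducing to Smith normal form yields diagonal entries (1,1,1,1,1,1).

Now H_k = ker ∂_k / im ∂_{k+1}, so:

  H_2: rank ker ∂_2 − rank ∂_3 = (6 − 6) − 0 = 0, and there is no ∂_3, so H_2 ≅ 0.

(K is a triangulation of the disjoint union of the circle S^1 and the cylinder S^1 x I.)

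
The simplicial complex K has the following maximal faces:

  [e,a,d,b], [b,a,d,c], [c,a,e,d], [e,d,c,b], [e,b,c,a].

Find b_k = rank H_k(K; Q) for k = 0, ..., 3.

Fix the vertex order a < b < c < d < e and write every simplex with vertices in increasing order. Then dim K = 3 and the simplices of K are:

  0-simplices (5): a, b, c, d, e
  1-simplices (10): ab, ac, ad, ae, bc, bd, be, cd, ce, de
  2-simplices (10): abc, abd, abe, acd, ace, ade, bcd, bce, bde, cde
  3-simplices (5): abcd, abce, abde, acde, bcde

giving chain groups C_0 ≅ Z^5, C_1 ≅ Z^10, C_2 ≅ Z^10, C_3 ≅ Z^5.

∂_1: C_1 → C_0 sends each edge [p,q] (with p < q) to q − p.
As a 5×10 matrix over Z this has rank 4, with invariant factors (1,1,1,1).

∂_2: C_2 → C_1 acts by ∂[p,q,r] = [q,r] − [p,r] + [p,q]. For instance
  ∂bcd = cd − bd + bc,
  ∂ade = de − ae + ad.
As a 10×10 matrix over Z this has rank 6, with invariant factors (1,1,1,1,1,1).

∂_3: C_3 → C_2 sends each 3-simplex σ to the alternating sum Σ_i (−1)^i (σ with its i-th vertex removed). For instance
  ∂abce = bce − ace + abe − abc,
  ∂acde = cde − ade + ace − acd.
The resulting 10×5 matrix has rank 4, and its Smith normal form has invariant factors (1,1,1,1).

Computing H_k = (kernel of ∂_k) / (image of ∂_{k+1}):

  H_0: rank C_0 − rank ∂_1 = 5 − 4 = 1, and the invariant factors of ∂_1 are all 1, so H_0 = Z.
  H_1: rank ker ∂_1 − rank ∂_2 = (10 − 4) − 6 = 0, and the invariant factors of ∂_2 are all 1, so H_1 = 0.
  H_2: rank ker ∂_2 − rank ∂_3 = (10 − 6) − 4 = 0, and the invariant factors of ∂_3 are all 1, so H_2 = 0.
  H_3: rank ker ∂_3 − rank ∂_4 = (5 − 4) − 0 = 1, and there is no ∂_4, so H_3 = Z.

Hence the Betti numbers are b_0 = 1, b_1 = 0, b_2 = 0, b_3 = 1.

b_0 = 1, b_1 = 0, b_2 = 0, b_3 = 1.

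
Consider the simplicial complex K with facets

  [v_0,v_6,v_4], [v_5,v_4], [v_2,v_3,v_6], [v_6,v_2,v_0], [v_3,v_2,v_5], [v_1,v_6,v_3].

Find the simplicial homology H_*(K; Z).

Take the total order v_0 < v_1 < v_2 < v_3 < v_4 < v_5 < v_6 on the vertex set. Then K (dimension 2) consists of the simplices:

  0-simplices (7): [v_0], [v_1], [v_2], [v_3], [v_4], [v_5], [v_6]
  1-simplices (12): [v_0,v_2], [v_0,v_4], [v_0,v_6], [v_1,v_3], [v_1,v_6], [v_2,v_3], [v_2,v_5], [v_2,v_6], [v_3,v_5], [v_3,v_6], [v_4,v_5], [v_4,v_6]
  2-simplices (5): [v_0,v_2,v_6], [v_0,v_4,v_6], [v_1,v_3,v_6], [v_2,v_3,v_5], [v_2,v_3,v_6]

giving chain groups C_0 ≅ Z^7, C_1 ≅ Z^12, C_2 ≅ Z^5.

∂_1: C_1 → C_0 maps an edge to its endpoints' difference, ∂[p,q] = q − p. For instance
  ∂[v_2,v_5] = [v_5] − [v_2].
This gives a 7×12 integer matrix of rank 6; reducing to Smith normal form yields diagonal entries (1,1,1,1,1,1).

∂_2: C_2 → C_1 maps a triangle to the signed sum of its edges. For instance
  ∂[v_1,v_3,v_6] = [v_3,v_6] − [v_1,v_6] + [v_1,v_3],
  ∂[v_0,v_4,v_6] = [v_4,v_6] − [v_0,v_6] + [v_0,v_4].
The 12×5 boundary matrix has rank 5 and Smith normal form diag(1,1,1,1,1).

Reading off H_k = ker ∂_k / im ∂_{k+1}:

  H_0: rank C_0 − rank ∂_1 = 7 − 6 = 1, and the invariant factors of ∂_1 are all 1, so H_0 = Z.
  H_1: rank ker ∂_1 − rank ∂_2 = (12 − 6) − 5 = 1, and the invariant factors of ∂_2 are all 1, so H_1 = Z.
  H_2: rank ker ∂_2 − rank ∂_3 = (5 − 5) − 0 = 0, and there is no ∂_3, so H_2 = 0.

As a check, the Euler characteristic is 7 − 12 + 5 = 0, which agrees with 1 − 1 + 0 = 0.

H_0 = Z,  H_1 = Z,  H_2 = 0.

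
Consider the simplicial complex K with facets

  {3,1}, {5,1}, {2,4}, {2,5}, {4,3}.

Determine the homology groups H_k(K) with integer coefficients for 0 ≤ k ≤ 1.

Order the vertices as 1 < 2 < 3 < 4 < 5. Listing each simplex with vertices in this order, K has dimension 1 with simplices:

  0-simplices (5): [1], [2], [3], [4], [5]
  1-simplices (5): [1,3], [1,5], [2,4], [2,5], [3,4]

Hence C_0 ≅ Z^5, C_1 ≅ Z^5.

Boundary ∂_1: C_1 → C_0 maps an edge to its endpoints' difference, ∂[p,q] = q − p.
The resulting 5×5 matrix has rank 4, and its Smith normal form has invariant factors (1,1,1,1).

Reading off H_k = ker ∂_k / im ∂_{k+1}:

  H_0: rank C_0 − rank ∂_1 = 5 − 4 = 1, and the invariant factors of ∂_1 are all 1, so H_0 ≅ Z.
  H_1: rank ker ∂_1 − rank ∂_2 = (5 − 4) − 0 = 1, and there is no ∂_2, so H_1 ≅ Z.

H_0 ≅ Z,  H_1 ≅ Z.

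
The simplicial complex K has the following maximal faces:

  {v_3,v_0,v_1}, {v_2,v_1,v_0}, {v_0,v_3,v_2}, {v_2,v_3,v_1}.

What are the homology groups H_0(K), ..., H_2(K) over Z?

Order the vertices as v_0 < v_1 < v_2 < v_3. Listing each simplex with vertices in this order, K has dimension 2 with simplices:

  0-simplices (4): [v_0], [v_1], [v_2], [v_3]
  1-simplices (6): [v_0,v_1], [v_0,v_2], [v_0,v_3], [v_1,v_2], [v_1,v_3], [v_2,v_3]
  2-simplices (4): [v_0,v_1,v_2], [v_0,v_1,v_3], [v_0,v_2,v_3], [v_1,v_2,v_3]

giving chain groups C_0 ≅ Z^4, C_1 ≅ Z^6, C_2 ≅ Z^4.

∂_1: C_1 → C_0 maps an edge to its endpoints' difference, ∂[p,q] = q − p. For instance
  ∂[v_2,v_3] = [v_3] − [v_2].
The resulting 4×6 matrix has rank 3, and its Smith normal form has invariant factors (1,1,1).

Boundary ∂_2: C_2 → C_1 acts by ∂[p,q,r] = [q,r] − [p,r] + [p,q]. For instance
  ∂[v_0,v_1,v_2] = [v_1,v_2] − [v_0,v_2] + [v_0,v_1],
  ∂[v_0,v_2,v_3] = [v_2,v_3] − [v_0,v_3] + [v_0,v_2].
As a 6×4 matrix over Z this has rank 3, with invariant factors (1,1,1).

From H_k ≅ ker(∂_k) / im(∂_{k+1}) we obtain:

  H_0: rank C_0 − rank ∂_1 = 4 − 3 = 1, and the invariant factors of ∂_1 are all 1, so H_0 = Z.
  H_1: rank ker ∂_1 − rank ∂_2 = (6 − 3) − 3 = 0, and the invariant factors of ∂_2 are all 1, so H_1 = 0.
  H_2: rank ker ∂_2 − rank ∂_3 = (4 − 3) − 0 = 1, and there is no ∂_3, so H_2 = Z.

As a check, the Euler characteristic is 4 − 6 + 4 = 2, which agrees with 1 − 0 + 1 = 2.

H_0 = Z,  H_1 = 0,  H_2 = Z.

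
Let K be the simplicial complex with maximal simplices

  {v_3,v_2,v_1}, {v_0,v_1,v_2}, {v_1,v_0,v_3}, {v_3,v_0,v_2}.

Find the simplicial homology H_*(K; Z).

Fix the vertex order v_0 < v_1 < v_2 < v_3 and write every simplex with vertices in increasing order. Then dim K = 2 and the simplices of K are:

  0-simplices (4): [v_0], [v_1], [v_2], [v_3]
  1-simplices (6): [v_0,v_1], [v_0,v_2], [v_0,v_3], [v_1,v_2], [v_1,v_3], [v_2,v_3]
  2-simplices (4): [v_0,v_1,v_2], [v_0,v_1,v_3], [v_0,v_2,v_3], [v_1,v_2,v_3]

Hence C_0 ≅ Z^4, C_1 ≅ Z^6, C_2 ≅ Z^4.

∂_1: C_1 → C_0 is given by ∂[p,q] = [q] − [p]. For instance
  ∂[v_1,v_2] = [v_2] − [v_1].
This gives a 4×6 integer matrix of rank 3; reducing to Smith normal form yields diagonal entries (1,1,1).

∂_2: C_2 → C_1 acts by ∂[p,q,r] = [q,r] − [p,r] + [p,q]. For instance
  ∂[v_0,v_1,v_3] = [v_1,v_3] − [v_0,v_3] + [v_0,v_1],
  ∂[v_0,v_2,v_3] = [v_2,v_3] − [v_0,v_3] + [v_0,v_2].
As a 6×4 matrix over Z this has rank 3, with invariant factors (1,1,1).

From H_k ≅ ker(∂_k) / im(∂_{k+1}) we obtain:

  H_0: rank C_0 − rank ∂_1 = 4 − 3 = 1, and the invariant factors of ∂_1 are all 1, so H_0 = Z.
  H_1: rank ker ∂_1 − rank ∂_2 = (6 − 3) − 3 = 0, and the invariant factors of ∂_2 are all 1, so H_1 = 0.
  H_2: rank ker ∂_2 − rank ∂_3 = (4 − 3) − 0 = 1, and there is no ∂_3, so H_2 = Z.

As a check, the Euler characteristic is 4 − 6 + 4 = 2, which agrees with 1 − 0 + 1 = 2.
(K is a triangulation of the 2-sphere S^2.)

H_0 ≅ Z,  H_1 = 0,  H_2 ≅ Z.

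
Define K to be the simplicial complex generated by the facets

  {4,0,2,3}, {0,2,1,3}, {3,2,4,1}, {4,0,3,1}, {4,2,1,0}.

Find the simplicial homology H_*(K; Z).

H_0 ≅ Z,  H_1 = 0,  H_2 = 0,  H_3 ≅ Z.

We work with the vertex ordering 0 < 1 < 2 < 3 < 4. The simplices of K, each written with vertices in increasing order, are:

  0-simplices (5): [0], [1], [2], [3], [4]
  1-simplices (10): [0,1], [0,2], [0,3], [0,4], [1,2], [1,3], [1,4], [2,3], [2,4], [3,4]
  2-simplices (10): [0,1,2], [0,1,3], [0,1,4], [0,2,3], [0,2,4], [0,3,4], [1,2,3], [1,2,4], [1,3,4], [2,3,4]
  3-simplices (5): [0,1,2,3], [0,1,2,4], [0,1,3,4], [0,2,3,4], [1,2,3,4]

Hence C_0 ≅ Z^5, C_1 ≅ Z^10, C_2 ≅ Z^10, C_3 ≅ Z^5.

Boundary ∂_1: C_1 → C_0 is given by ∂[p,q] = [q] − [p]. For instance
  ∂[0,2] = [2] − [0].
The 5×10 boundary matrix has rank 4 and Smith normal form diag(1,1,1,1).

Boundary ∂_2: C_2 → C_1 acts by ∂[p,q,r] = [q,r] − [p,r] + [p,q]. For instance
  ∂[1,2,4] = [2,4] − [1,4] + [1,2],
  ∂[0,1,4] = [1,4] − [0,4] + [0,1].
The resulting 10×10 matrix has rank 6, and its Smith normal form has invariant factors (1,1,1,1,1,1).

∂_3: C_3 → C_2 sends each 3-simplex σ to the alternating sum Σ_i (−1)^i (σ with its i-th vertex removed). For instance
  ∂[0,1,3,4] = [1,3,4] − [0,3,4] + [0,1,4] − [0,1,3],
  ∂[0,1,2,4] = [1,2,4] − [0,2,4] + [0,1,4] − [0,1,2].
This gives a 10×5 integer matrix of rank 4; reducing to Smith normal form yields diagonal entries (1,1,1,1).

From H_k ≅ ker(∂_k) / im(∂_{k+1}) we obtain:

  H_0: rank C_0 − rank ∂_1 = 5 − 4 = 1, and the invariant factors of ∂_1 are all 1, so H_0 = Z.
  H_1: rank ker ∂_1 − rank ∂_2 = (10 − 4) − 6 = 0, and the invariant factors of ∂_2 are all 1, so H_1 = 0.
  H_2: rank ker ∂_2 − rank ∂_3 = (10 − 6) − 4 = 0, and the invariant factors of ∂_3 are all 1, so H_2 = 0.
  H_3: rank ker ∂_3 − rank ∂_4 = (5 − 4) − 0 = 1, and there is no ∂_4, so H_3 = Z.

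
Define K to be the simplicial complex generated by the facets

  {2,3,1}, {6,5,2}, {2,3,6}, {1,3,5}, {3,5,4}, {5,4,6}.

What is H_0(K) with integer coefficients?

Order the vertices as 1 < 2 < 3 < 4 < 5 < 6. Listing each simplex with vertices in this order, K has dimension 2 with simplices:

  0-simplices (6): [1], [2], [3], [4], [5], [6]
  1-simplices (12): [1,2], [1,3], [1,5], [2,3], [2,5], [2,6], [3,4], [3,5], [3,6], [4,5], [4,6], [5,6]
  2-simplices (6): [1,2,3], [1,3,5], [2,3,6], [2,5,6], [3,4,5], [4,5,6]

Hence C_0 ≅ Z^6, C_1 ≅ Z^12, C_2 ≅ Z^6.

Boundary ∂_1: C_1 → C_0 sends each edge [p,q] (with p < q) to q − p.
The 6×12 boundary matrix has rank 5 and Smith normal form diag(1,1,1,1,1).

The boundary map ∂_2: C_2 → C_1 maps a triangle to the signed sum of its edges. For instance
  ∂[4,5,6] = [5,6] − [4,6] + [4,5],
  ∂[2,5,6] = [5,6] − [2,6] + [2,5].
As a 12×6 matrix over Z this has rank 6, with invariant factors (1,1,1,1,1,1).

From H_k ≅ ker(∂_k) / im(∂_{k+1}) we obtain:

  H_0: rank C_0 − rank ∂_1 = 6 − 5 = 1, and the invariant factors of ∂_1 are all 1, so H_0 ≅ Z.

H_0 ≅ Z.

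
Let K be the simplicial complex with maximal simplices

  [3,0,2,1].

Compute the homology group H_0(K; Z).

Take the total order 0 < 1 < 2 < 3 on the vertex set. Then K (dimension 3) consists of the simplices:

  0-simplices (4): [0], [1], [2], [3]
  1-simplices (6): [0,1], [0,2], [0,3], [1,2], [1,3], [2,3]
  2-simplices (4): [0,1,2], [0,1,3], [0,2,3], [1,2,3]
  3-simplices (1): [0,1,2,3]

so the chain groups are C_0 ≅ Z^4, C_1 ≅ Z^6, C_2 ≅ Z^4, C_3 ≅ Z^1.

Boundary ∂_1: C_1 → C_0 sends each edge [p,q] (with p < q) to q − p. For instance
  ∂[1,3] = [3] − [1].
As a 4×6 matrix over Z this has rank 3, with invariant factors (1,1,1).

The boundary map ∂_2: C_2 → C_1 maps a triangle to the signed sum of its edges. For instance
  ∂[0,1,3] = [1,3] − [0,3] + [0,1],
  ∂[0,2,3] = [2,3] − [0,3] + [0,2].
As a 6×4 matrix over Z this has rank 3, with invariant factors (1,1,1).

Boundary ∂_3: C_3 → C_2 sends each 3-simplex σ to the alternating sum Σ_i (−1)^i (σ with its i-th vertex removed). For instance
  ∂[0,1,2,3] = [1,2,3] − [0,2,3] + [0,1,3] − [0,1,2].
The 4×1 boundary matrix has rank 1 and Smith normal form diag(1).

Computing H_k = (kernel of ∂_k) / (image of ∂_{k+1}):

  H_0: rank C_0 − rank ∂_1 = 4 − 3 = 1, and the invariant factors of ∂_1 are all 1, so H_0 = Z.

(K is a triangulation of the 3-simplex.)

H_0 = Z.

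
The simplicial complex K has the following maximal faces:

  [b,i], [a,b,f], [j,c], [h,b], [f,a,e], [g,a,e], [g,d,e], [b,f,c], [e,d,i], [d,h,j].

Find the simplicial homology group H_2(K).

Fix the vertex order a < b < c < d < e < f < g < h < i < j and write every simplex with vertices in increasing order. Then dim K = 2 and the simplices of K are:

  0-simplices (10): a, b, c, d, e, f, g, h, i, j
  1-simplices (19): ab, ae, af, ag, bc, bf, bh, bi, cf, cj, de, dg, dh, di, dj, ef, eg, ei, hj
  2-simplices (7): abf, aef, aeg, bcf, deg, dei, dhj

so the chain groups are C_0 ≅ Z^10, C_1 ≅ Z^19, C_2 ≅ Z^7.

The boundary map ∂_1: C_1 → C_0 is given by ∂[p,q] = [q] − [p].
The 10×19 boundary matrix has rank 9 and Smith normal form diag(1,1,1,1,1,1,1,1,1).

Boundary ∂_2: C_2 → C_1 sends each 2-simplex [p,q,r] to [q,r] − [p,r] + [p,q]. For instance
  ∂aef = ef − af + ae,
  ∂bcf = cf − bf + bc.
This gives a 19×7 integer matrix of rank 7; reducing to Smith normal form yields diagonal entries (1,1,1,1,1,1,1).

Now H_k = ker ∂_k / im ∂_{k+1}, so:

  H_2: rank ker ∂_2 − rank ∂_3 = (7 − 7) − 0 = 0, and there is no ∂_3, so H_2 ≅ 0.

H_2 ≅ 0.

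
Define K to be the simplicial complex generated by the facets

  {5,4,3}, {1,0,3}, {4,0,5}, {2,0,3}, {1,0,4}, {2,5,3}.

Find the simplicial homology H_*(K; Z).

Fix the vertex order 0 < 1 < 2 < 3 < 4 < 5 and write every simplex with vertices in increasing order. Then dim K = 2 and the simplices of K are:

  0-simplices (6): [0], [1], [2], [3], [4], [5]
  1-simplices (12): [0,1], [0,2], [0,3], [0,4], [0,5], [1,3], [1,4], [2,3], [2,5], [3,4], [3,5], [4,5]
  2-simplices (6): [0,1,3], [0,1,4], [0,2,3], [0,4,5], [2,3,5], [3,4,5]

so the chain groups are C_0 ≅ Z^6, C_1 ≅ Z^12, C_2 ≅ Z^6.

Boundary ∂_1: C_1 → C_0 sends each edge [p,q] (with p < q) to q − p. For instance
  ∂[0,4] = [4] − [0].
The resulting 6×12 matrix has rank 5, and its Smith normal form has invariant factors (1,1,1,1,1).

The boundary map ∂_2: C_2 → C_1 acts by ∂[p,q,r] = [q,r] − [p,r] + [p,q]. For instance
  ∂[0,1,4] = [1,4] − [0,4] + [0,1],
  ∂[0,2,3] = [2,3] − [0,3] + [0,2].
The resulting 12×6 matrix has rank 6, and its Smith normal form has invariant factors (1,1,1,1,1,1).

From H_k ≅ ker(∂_k) / im(∂_{k+1}) we obtain:

  H_0: rank C_0 − rank ∂_1 = 6 − 5 = 1, and the invariant factors of ∂_1 are all 1, so H_0 = Z.
  H_1: rank ker ∂_1 − rank ∂_2 = (12 − 5) − 6 = 1, and the invariant factors of ∂_2 are all 1, so H_1 = Z.
  H_2: rank ker ∂_2 − rank ∂_3 = (6 − 6) − 0 = 0, and there is no ∂_3, so H_2 = 0.

(K is a triangulation of the cylinder S^1 x I.)

H_0 ≅ Z,  H_1 ≅ Z,  H_2 = 0.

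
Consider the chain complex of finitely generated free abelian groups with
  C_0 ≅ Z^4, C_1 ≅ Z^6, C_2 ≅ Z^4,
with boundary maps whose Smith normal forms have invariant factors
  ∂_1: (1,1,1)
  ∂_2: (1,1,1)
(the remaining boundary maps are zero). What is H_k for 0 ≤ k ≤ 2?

H_0: b_0 = 4 − 0 − 3 = 1; torsion from ∂_1 factors > 1: none. So H_0 ≅ Z.
H_1: b_1 = 6 − 3 − 3 = 0; torsion from ∂_2 factors > 1: none. So H_1 ≅ 0.
H_2: b_2 = 4 − 3 − 0 = 1; torsion from ∂_3 factors > 1: none. So H_2 ≅ Z.

H_0 ≅ Z,  H_1 = 0,  H_2 ≅ Z.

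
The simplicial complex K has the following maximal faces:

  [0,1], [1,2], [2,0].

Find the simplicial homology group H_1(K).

H_1 ≅ Z.

Fix the vertex order 0 < 1 < 2 and write every simplex with vertices in increasing order. Then dim K = 1 and the simplices of K are:

  0-simplices (3): [0], [1], [2]
  1-simplices (3): [0,1], [0,2], [1,2]

so the chain groups are C_0 ≅ Z^3, C_1 ≅ Z^3.

The boundary map ∂_1: C_1 → C_0 maps an edge to its endpoints' difference, ∂[p,q] = q − p. For instance
  ∂[0,2] = [2] − [0].
This gives a 3×3 integer matrix of rank 2; reducing to Smith normal form yields diagonal entries (1,1).

From H_k ≅ ker(∂_k) / im(∂_{k+1}) we obtain:

  H_1: rank ker ∂_1 − rank ∂_2 = (3 − 2) − 0 = 1, and there is no ∂_2, so H_1 = Z.

(K is a triangulation of the circle S^1.)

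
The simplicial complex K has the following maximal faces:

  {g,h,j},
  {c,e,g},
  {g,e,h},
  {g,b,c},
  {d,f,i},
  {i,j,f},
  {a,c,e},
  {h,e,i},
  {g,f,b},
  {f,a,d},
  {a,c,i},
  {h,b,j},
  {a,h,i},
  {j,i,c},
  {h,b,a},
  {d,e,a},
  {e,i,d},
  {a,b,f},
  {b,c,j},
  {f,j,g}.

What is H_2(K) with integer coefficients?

H_2 ≅ 0.

Take the total order a < b < c < d < e < f < g < h < i < j on the vertex set. Then K (dimension 2) consists of the simplices:

  0-simplices (10): a, b, c, d, e, f, g, h, i, j
  1-simplices (30): ab, ac, ad, ae, af, ah, ai, bc, bf, bg, bh, bj, ce, cg, ci, cj, de, df, di, eg, eh, ei, fg, fi, fj, gh, gj, hi, hj, ij
  2-simplices (20): abf, abh, ace, aci, ade, adf, ahi, bcg, bcj, bfg, bhj, ceg, cij, dei, dfi, egh, ehi, fgj, fij, ghj

giving chain groups C_0 ≅ Z^10, C_1 ≅ Z^30, C_2 ≅ Z^20.

The boundary map ∂_1: C_1 → C_0 maps an edge to its endpoints' difference, ∂[p,q] = q − p. For instance
  ∂eg = g − e.
The resulting 10×30 matrix has rank 9, and its Smith normal form has invariant factors (1,1,1,1,1,1,1,1,1).

∂_2: C_2 → C_1 sends each 2-simplex [p,q,r] to [q,r] − [p,r] + [p,q]. For instance
  ∂bcg = cg − bg + bc,
  ∂dei = ei − di + de.
The 30×20 boundary matrix has rank 20 and Smith normal form diag(1,1,1,1,1,1,1,1,1,1,1,1,1,1,1,1,1,1,1,2).

Computing H_k = (kernel of ∂_k) / (image of ∂_{k+1}):

  H_2: rank ker ∂_2 − rank ∂_3 = (20 − 20) − 0 = 0, and there is no ∂_3, so H_2 ≅ 0.

(K is a triangulation of the Klein bottle.)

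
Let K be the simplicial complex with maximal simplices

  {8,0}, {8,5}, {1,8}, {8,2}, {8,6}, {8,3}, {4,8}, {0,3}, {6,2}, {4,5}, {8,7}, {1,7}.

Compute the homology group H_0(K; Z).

H_0 = Z.

We work with the vertex ordering 0 < 1 < 2 < 3 < 4 < 5 < 6 < 7 < 8. The simplices of K, each written with vertices in increasing order, are:

  0-simplices (9): [0], [1], [2], [3], [4], [5], [6], [7], [8]
  1-simplices (12): [0,3], [0,8], [1,7], [1,8], [2,6], [2,8], [3,8], [4,5], [4,8], [5,8], [6,8], [7,8]

Hence C_0 ≅ Z^9, C_1 ≅ Z^12.

The boundary map ∂_1: C_1 → C_0 sends each edge [p,q] (with p < q) to q − p.
The 9×12 boundary matrix has rank 8 and Smith normal form diag(1,1,1,1,1,1,1,1).

Computing H_k = (kernel of ∂_k) / (image of ∂_{k+1}):

  H_0: rank C_0 − rank ∂_1 = 9 − 8 = 1, and the invariant factors of ∂_1 are all 1, so H_0 = Z.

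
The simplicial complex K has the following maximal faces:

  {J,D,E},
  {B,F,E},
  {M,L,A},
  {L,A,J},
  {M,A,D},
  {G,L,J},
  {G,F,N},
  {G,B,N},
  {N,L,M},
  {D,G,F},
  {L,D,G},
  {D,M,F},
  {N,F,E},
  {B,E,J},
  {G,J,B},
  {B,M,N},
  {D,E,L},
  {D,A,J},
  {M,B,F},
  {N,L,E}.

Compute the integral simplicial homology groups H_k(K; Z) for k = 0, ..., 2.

Order the vertices as A < B < D < E < F < G < J < L < M < N. Listing each simplex with vertices in this order, K has dimension 2 with simplices:

  0-simplices (10): A, B, D, E, F, G, J, L, M, N
  1-simplices (30): AD, AJ, AL, AM, BE, BF, BG, BJ, BM, BN, DE, DF, DG, DJ, DL, DM, EF, EJ, EL, EN, FG, FM, FN, GJ, GL, GN, JL, LM, LN, MN
  2-simplices (20): ADJ, ADM, AJL, ALM, BEF, BEJ, BFM, BGJ, BGN, BMN, DEJ, DEL, DFG, DFM, DGL, EFN, ELN, FGN, GJL, LMN

Hence C_0 ≅ Z^10, C_1 ≅ Z^30, C_2 ≅ Z^20.

The boundary map ∂_1: C_1 → C_0 is given by ∂[p,q] = [q] − [p]. For instance
  ∂DE = E − D.
As a 10×30 matrix over Z this has rank 9, with invariant factors (1,1,1,1,1,1,1,1,1).

Boundary ∂_2: C_2 → C_1 maps a triangle to the signed sum of its edges. For instance
  ∂DEJ = EJ − DJ + DE,
  ∂DGL = GL − DL + DG.
As a 30×20 matrix over Z this has rank 20, with invariant factors (1,1,1,1,1,1,1,1,1,1,1,1,1,1,1,1,1,1,1,2).

Now H_k = ker ∂_k / im ∂_{k+1}, so:

  H_0: rank C_0 − rank ∂_1 = 10 − 9 = 1, and the invariant factors of ∂_1 are all 1, so H_0 ≅ Z.
  H_1: rank ker ∂_1 − rank ∂_2 = (30 − 9) − 20 = 1, and ∂_2 has invariant factor 2 > 1, so H_1 ≅ Z ⊕ Z/2Z.
  H_2: rank ker ∂_2 − rank ∂_3 = (20 − 20) − 0 = 0, and there is no ∂_3, so H_2 ≅ 0.

H_0 = Z,  H_1 = Z ⊕ Z/2Z,  H_2 = 0.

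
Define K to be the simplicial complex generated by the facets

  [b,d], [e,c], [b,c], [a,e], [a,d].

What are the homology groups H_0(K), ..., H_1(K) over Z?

Take the total order a < b < c < d < e on the vertex set. Then K (dimension 1) consists of the simplices:

  0-simplices (5): a, b, c, d, e
  1-simplices (5): ad, ae, bc, bd, ce

so the chain groups are C_0 ≅ Z^5, C_1 ≅ Z^5.

The boundary map ∂_1: C_1 → C_0 maps an edge to its endpoints' difference, ∂[p,q] = q − p.
The 5×5 boundary matrix has rank 4 and Smith normal form diag(1,1,1,1).

Now H_k = ker ∂_k / im ∂_{k+1}, so:

  H_0: rank C_0 − rank ∂_1 = 5 − 4 = 1, and the invariant factors of ∂_1 are all 1, so H_0 ≅ Z.
  H_1: rank ker ∂_1 − rank ∂_2 = (5 − 4) − 0 = 1, and there is no ∂_2, so H_1 ≅ Z.

As a check, the Euler characteristic is 5 − 5 = 0, which agrees with 1 − 1 = 0.
(K is a triangulation of the circle S^1.)

H_0 ≅ Z,  H_1 ≅ Z.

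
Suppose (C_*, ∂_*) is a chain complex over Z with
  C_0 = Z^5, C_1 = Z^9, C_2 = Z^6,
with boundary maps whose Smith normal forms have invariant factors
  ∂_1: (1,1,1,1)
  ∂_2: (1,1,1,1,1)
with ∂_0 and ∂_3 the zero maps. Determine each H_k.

H_0: b_0 = 5 − 0 − 4 = 1; torsion from ∂_1 factors > 1: none. So H_0 ≅ Z.
H_1: b_1 = 9 − 4 − 5 = 0; torsion from ∂_2 factors > 1: none. So H_1 ≅ 0.
H_2: b_2 = 6 − 5 − 0 = 1; torsion from ∂_3 factors > 1: none. So H_2 ≅ Z.

H_0 ≅ Z,  H_1 = 0,  H_2 ≅ Z.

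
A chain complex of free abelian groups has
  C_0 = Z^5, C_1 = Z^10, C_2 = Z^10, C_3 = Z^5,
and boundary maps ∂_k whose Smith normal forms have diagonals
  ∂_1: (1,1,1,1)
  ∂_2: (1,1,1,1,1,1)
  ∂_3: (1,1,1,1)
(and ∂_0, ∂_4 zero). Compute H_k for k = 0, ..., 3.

H_0 = Z,  H_1 = 0,  H_2 = 0,  H_3 = Z.

H_0: b_0 = 5 − 0 − 4 = 1; torsion from ∂_1 factors > 1: none. So H_0 = Z.
H_1: b_1 = 10 − 4 − 6 = 0; torsion from ∂_2 factors > 1: none. So H_1 = 0.
H_2: b_2 = 10 − 6 − 4 = 0; torsion from ∂_3 factors > 1: none. So H_2 = 0.
H_3: b_3 = 5 − 4 − 0 = 1; torsion from ∂_4 factors > 1: none. So H_3 = Z.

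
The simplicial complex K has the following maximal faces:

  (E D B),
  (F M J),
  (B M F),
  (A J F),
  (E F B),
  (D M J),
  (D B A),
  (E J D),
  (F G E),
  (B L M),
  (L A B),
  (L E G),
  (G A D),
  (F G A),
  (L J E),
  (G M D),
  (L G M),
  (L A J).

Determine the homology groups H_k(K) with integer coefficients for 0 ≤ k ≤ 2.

Take the total order A < B < D < E < F < G < J < L < M on the vertex set. Then K (dimension 2) consists of the simplices:

  0-simplices (9): A, B, D, E, F, G, J, L, M
  1-simplices (27): AB, AD, AF, AG, AJ, AL, BD, BE, BF, BL, BM, DE, DG, DJ, DM, EF, EG, EJ, EL, FG, FJ, FM, GL, GM, JL, JM, LM
  2-simplices (18): ABD, ABL, ADG, AFG, AFJ, AJL, BDE, BEF, BFM, BLM, DEJ, DGM, DJM, EFG, EGL, EJL, FJM, GLM

Hence C_0 ≅ Z^9, C_1 ≅ Z^27, C_2 ≅ Z^18.

∂_1: C_1 → C_0 is given by ∂[p,q] = [q] − [p].
As a 9×27 matrix over Z this has rank 8, with invariant factors (1,1,1,1,1,1,1,1).

∂_2: C_2 → C_1 sends each 2-simplex [p,q,r] to [q,r] − [p,r] + [p,q]. For instance
  ∂EJL = JL − EL + EJ,
  ∂DEJ = EJ − DJ + DE.
The 27×18 boundary matrix has rank 17 and Smith normal form diag(1,1,1,1,1,1,1,1,1,1,1,1,1,1,1,1,1).

Computing H_k = (kernel of ∂_k) / (image of ∂_{k+1}):

  H_0: rank C_0 − rank ∂_1 = 9 − 8 = 1, and the invariant factors of ∂_1 are all 1, so H_0 = Z.
  H_1: rank ker ∂_1 − rank ∂_2 = (27 − 8) − 17 = 2, and the invariant factors of ∂_2 are all 1, so H_1 = Z^2.
  H_2: rank ker ∂_2 − rank ∂_3 = (18 − 17) − 0 = 1, and there is no ∂_3, so H_2 = Z.

As a check, the Euler characteristic is 9 − 27 + 18 = 0, which agrees with 1 − 2 + 1 = 0.

H_0 ≅ Z,  H_1 ≅ Z^2,  H_2 ≅ Z.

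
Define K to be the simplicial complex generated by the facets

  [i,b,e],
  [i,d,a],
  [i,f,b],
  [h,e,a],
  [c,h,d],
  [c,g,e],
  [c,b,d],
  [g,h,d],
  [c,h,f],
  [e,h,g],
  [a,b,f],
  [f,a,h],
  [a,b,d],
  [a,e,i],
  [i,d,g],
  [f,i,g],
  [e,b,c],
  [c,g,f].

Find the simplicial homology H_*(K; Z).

H_0 ≅ Z,  H_1 ≅ Z ⊕ Z/2,  H_2 = 0.

K has 9 vertices, 27 edges, 18 triangles.
rank ∂_0 = 0, rank ∂_1 = 8 ⇒ b_0 = 9 − 0 − 8 = 1; all invariant factors of ∂_1 are 1 so no torsion. So H_0 ≅ Z.
rank ∂_1 = 8, rank ∂_2 = 18 ⇒ b_1 = 27 − 8 − 18 = 1; ∂_2 has invariant factor(s) [2] giving torsion. So H_1 ≅ Z ⊕ Z/2.
rank ∂_2 = 18, rank ∂_3 = 0 ⇒ b_2 = 18 − 18 − 0 = 0. So H_2 ≅ 0.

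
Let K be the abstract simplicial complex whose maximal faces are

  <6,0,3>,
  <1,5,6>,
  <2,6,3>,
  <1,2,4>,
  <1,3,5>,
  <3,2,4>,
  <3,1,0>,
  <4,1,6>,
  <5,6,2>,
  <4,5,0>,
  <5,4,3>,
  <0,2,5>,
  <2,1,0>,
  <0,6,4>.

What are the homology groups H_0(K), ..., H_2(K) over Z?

H_0 = Z,  H_1 = Z^2,  H_2 = Z.

Fix the vertex order 0 < 1 < 2 < 3 < 4 < 5 < 6 and write every simplex with vertices in increasing order. Then dim K = 2 and the simplices of K are:

  0-simplices (7): [0], [1], [2], [3], [4], [5], [6]
  1-simplices (21): [0,1], [0,2], [0,3], [0,4], [0,5], [0,6], [1,2], [1,3], [1,4], [1,5], [1,6], [2,3], [2,4], [2,5], [2,6], [3,4], [3,5], [3,6], [4,5], [4,6], [5,6]
  2-simplices (14): [0,1,2], [0,1,3], [0,2,5], [0,3,6], [0,4,5], [0,4,6], [1,2,4], [1,3,5], [1,4,6], [1,5,6], [2,3,4], [2,3,6], [2,5,6], [3,4,5]

Hence C_0 ≅ Z^7, C_1 ≅ Z^21, C_2 ≅ Z^14.

Boundary ∂_1: C_1 → C_0 sends each edge [p,q] (with p < q) to q − p. For instance
  ∂[2,3] = [3] − [2].
This gives a 7×21 integer matrix of rank 6; reducing to Smith normal form yields diagonal entries (1,1,1,1,1,1).

∂_2: C_2 → C_1 acts by ∂[p,q,r] = [q,r] − [p,r] + [p,q]. For instance
  ∂[2,3,4] = [3,4] − [2,4] + [2,3],
  ∂[2,5,6] = [5,6] − [2,6] + [2,5].
The resulting 21×14 matrix has rank 13, and its Smith normal form has invariant factors (1,1,1,1,1,1,1,1,1,1,1,1,1).

Computing H_k = (kernel of ∂_k) / (image of ∂_{k+1}):

  H_0: rank C_0 − rank ∂_1 = 7 − 6 = 1, and the invariant factors of ∂_1 are all 1, so H_0 = Z.
  H_1: rank ker ∂_1 − rank ∂_2 = (21 − 6) − 13 = 2, and the invariant factors of ∂_2 are all 1, so H_1 = Z^2.
  H_2: rank ker ∂_2 − rank ∂_3 = (14 − 13) − 0 = 1, and there is no ∂_3, so H_2 = Z.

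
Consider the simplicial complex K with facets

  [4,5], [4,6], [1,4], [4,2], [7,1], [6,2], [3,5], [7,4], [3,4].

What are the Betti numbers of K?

We work with the vertex ordering 1 < 2 < 3 < 4 < 5 < 6 < 7. The simplices of K, each written with vertices in increasing order, are:

  0-simplices (7): [1], [2], [3], [4], [5], [6], [7]
  1-simplices (9): [1,4], [1,7], [2,4], [2,6], [3,4], [3,5], [4,5], [4,6], [4,7]

giving chain groups C_0 ≅ Z^7, C_1 ≅ Z^9.

The boundary map ∂_1: C_1 → C_0 maps an edge to its endpoints' difference, ∂[p,q] = q − p. For instance
  ∂[2,6] = [6] − [2].
This gives a 7×9 integer matrix of rank 6; reducing to Smith normal form yields diagonal entries (1,1,1,1,1,1).

Reading off H_k = ker ∂_k / im ∂_{k+1}:

  H_0: rank C_0 − rank ∂_1 = 7 − 6 = 1, and the invariant factors of ∂_1 are all 1, so H_0 ≅ Z.
  H_1: rank ker ∂_1 − rank ∂_2 = (9 − 6) − 0 = 3, and there is no ∂_2, so H_1 ≅ Z^3.

Hence the Betti numbers are b_0 = 1, b_1 = 3.

b_0 = 1, b_1 = 3.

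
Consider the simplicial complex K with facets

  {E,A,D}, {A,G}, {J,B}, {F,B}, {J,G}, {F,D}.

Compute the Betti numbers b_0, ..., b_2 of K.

b_0 = 1, b_1 = 1, b_2 = 0.

Fix the vertex order A < B < D < E < F < G < J and write every simplex with vertices in increasing order. Then dim K = 2 and the simplices of K are:

  0-simplices (7): A, B, D, E, F, G, J
  1-simplices (8): AD, AE, AG, BF, BJ, DE, DF, GJ
  2-simplices (1): ADE

Hence C_0 ≅ Z^7, C_1 ≅ Z^8, C_2 ≅ Z^1.

∂_1: C_1 → C_0 maps an edge to its endpoints' difference, ∂[p,q] = q − p. For instance
  ∂DE = E − D.
The resulting 7×8 matrix has rank 6, and its Smith normal form has invariant factors (1,1,1,1,1,1).

∂_2: C_2 → C_1 acts by ∂[p,q,r] = [q,r] − [p,r] + [p,q]. For instance
  ∂ADE = DE − AE + AD.
As a 8×1 matrix over Z this has rank 1, with invariant factors (1).

Now H_k = ker ∂_k / im ∂_{k+1}, so:

  H_0: rank C_0 − rank ∂_1 = 7 − 6 = 1, and the invariant factors of ∂_1 are all 1, so H_0 = Z.
  H_1: rank ker ∂_1 − rank ∂_2 = (8 − 6) − 1 = 1, and the invariant factors of ∂_2 are all 1, so H_1 = Z.
  H_2: rank ker ∂_2 − rank ∂_3 = (1 − 1) − 0 = 0, and there is no ∂_3, so H_2 = 0.

Hence the Betti numbers are b_0 = 1, b_1 = 1, b_2 = 0.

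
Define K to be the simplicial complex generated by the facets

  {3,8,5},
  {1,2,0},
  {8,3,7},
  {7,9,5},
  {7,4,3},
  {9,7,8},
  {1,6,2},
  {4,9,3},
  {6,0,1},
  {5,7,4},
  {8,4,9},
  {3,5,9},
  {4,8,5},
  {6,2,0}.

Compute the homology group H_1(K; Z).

We work with the vertex ordering 0 < 1 < 2 < 3 < 4 < 5 < 6 < 7 < 8 < 9. The simplices of K, each written with vertices in increasing order, are:

  0-simplices (10): [0], [1], [2], [3], [4], [5], [6], [7], [8], [9]
  1-simplices (21): [0,1], [0,2], [0,6], [1,2], [1,6], [2,6], [3,4], [3,5], [3,7], [3,8], [3,9], [4,5], [4,7], [4,8], [4,9], [5,7], [5,8], [5,9], [7,8], [7,9], [8,9]
  2-simplices (14): [0,1,2], [0,1,6], [0,2,6], [1,2,6], [3,4,7], [3,4,9], [3,5,8], [3,5,9], [3,7,8], [4,5,7], [4,5,8], [4,8,9], [5,7,9], [7,8,9]

giving chain groups C_0 ≅ Z^10, C_1 ≅ Z^21, C_2 ≅ Z^14.

∂_1: C_1 → C_0 is given by ∂[p,q] = [q] − [p].
The resulting 10×21 matrix has rank 8, and its Smith normal form has invariant factors (1,1,1,1,1,1,1,1).

Boundary ∂_2: C_2 → C_1 acts by ∂[p,q,r] = [q,r] − [p,r] + [p,q]. For instance
  ∂[0,1,6] = [1,6] − [0,6] + [0,1],
  ∂[3,4,9] = [4,9] − [3,9] + [3,4].
As a 21×14 matrix over Z this has rank 13, with invariant factors (1,1,1,1,1,1,1,1,1,1,1,1,2).

From H_k ≅ ker(∂_k) / im(∂_{k+1}) we obtain:

  H_1: rank ker ∂_1 − rank ∂_2 = (21 − 8) − 13 = 0, and ∂_2 has invariant factor 2 > 1, so H_1 ≅ Z/2.

H_1 ≅ Z/2.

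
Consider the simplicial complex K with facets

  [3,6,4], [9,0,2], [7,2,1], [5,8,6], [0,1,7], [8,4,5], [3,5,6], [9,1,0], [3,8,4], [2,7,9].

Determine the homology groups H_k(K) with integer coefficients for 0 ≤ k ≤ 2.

H_0 = Z^2,  H_1 = Z^2,  H_2 = 0.

We work with the vertex ordering 0 < 1 < 2 < 3 < 4 < 5 < 6 < 7 < 8 < 9. The simplices of K, each written with vertices in increasing order, are:

  0-simplices (10): [0], [1], [2], [3], [4], [5], [6], [7], [8], [9]
  1-simplices (20): [0,1], [0,2], [0,7], [0,9], [1,2], [1,7], [1,9], [2,7], [2,9], [3,4], [3,5], [3,6], [3,8], [4,5], [4,6], [4,8], [5,6], [5,8], [6,8], [7,9]
  2-simplices (10): [0,1,7], [0,1,9], [0,2,9], [1,2,7], [2,7,9], [3,4,6], [3,4,8], [3,5,6], [4,5,8], [5,6,8]

Hence C_0 ≅ Z^10, C_1 ≅ Z^20, C_2 ≅ Z^10.

Boundary ∂_1: C_1 → C_0 maps an edge to its endpoints' difference, ∂[p,q] = q − p. For instance
  ∂[4,5] = [5] − [4].
This gives a 10×20 integer matrix of rank 8; reducing to Smith normal form yields diagonal entries (1,1,1,1,1,1,1,1).

∂_2: C_2 → C_1 maps a triangle to the signed sum of its edges. For instance
  ∂[2,7,9] = [7,9] − [2,9] + [2,7],
  ∂[3,5,6] = [5,6] − [3,6] + [3,5].
The 20×10 boundary matrix has rank 10 and Smith normal form diag(1,1,1,1,1,1,1,1,1,1).

Now H_k = ker ∂_k / im ∂_{k+1}, so:

  H_0: rank C_0 − rank ∂_1 = 10 − 8 = 2, and the invariant factors of ∂_1 are all 1, so H_0 = Z^2.
  H_1: rank ker ∂_1 − rank ∂_2 = (20 − 8) − 10 = 2, and the invariant factors of ∂_2 are all 1, so H_1 = Z^2.
  H_2: rank ker ∂_2 − rank ∂_3 = (10 − 10) − 0 = 0, and there is no ∂_3, so H_2 = 0.

As a check, the Euler characteristic is 10 − 20 + 10 = 0, which agrees with 2 − 2 + 0 = 0.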